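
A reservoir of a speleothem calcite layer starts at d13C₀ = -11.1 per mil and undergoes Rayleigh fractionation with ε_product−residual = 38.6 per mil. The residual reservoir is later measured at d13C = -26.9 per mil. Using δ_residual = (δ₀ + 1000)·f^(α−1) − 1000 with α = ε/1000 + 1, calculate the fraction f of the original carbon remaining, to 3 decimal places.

0.659

α − 1 = ε/1000 = 0.0386
(δ_res + 1000)/(δ₀ + 1000) = (-26.9 + 1000)/(-11.1 + 1000) = 973.1/988.9 = 0.984023
f = 0.984023^(1/0.0386) = exp(ln(0.984023)/0.0386) = exp(-0.01611/0.0386)
f = exp(-0.4173) = 0.6588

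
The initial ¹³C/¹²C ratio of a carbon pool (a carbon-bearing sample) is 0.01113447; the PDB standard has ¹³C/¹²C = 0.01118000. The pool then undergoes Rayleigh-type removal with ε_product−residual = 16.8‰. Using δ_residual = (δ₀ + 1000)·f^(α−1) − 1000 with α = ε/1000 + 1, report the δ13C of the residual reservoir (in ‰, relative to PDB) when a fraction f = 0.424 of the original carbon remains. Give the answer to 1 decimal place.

-18.3‰

δ₀ = (0.01113447/0.01118000 − 1)×1000 = (0.995928 − 1)×1000 = -4.072‰
α − 1 = ε/1000 = 0.0168
f^(α−1) = 0.424^(0.0168) = 0.985689
δ_res = (-4.072 + 1000) × 0.985689 − 1000 = 981.674 − 1000 = -18.33‰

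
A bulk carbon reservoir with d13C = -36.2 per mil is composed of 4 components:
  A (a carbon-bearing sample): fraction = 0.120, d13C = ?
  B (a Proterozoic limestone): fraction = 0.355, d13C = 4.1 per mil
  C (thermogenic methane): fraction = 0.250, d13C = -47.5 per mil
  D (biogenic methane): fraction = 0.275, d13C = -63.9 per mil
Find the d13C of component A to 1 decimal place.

-68.4 per mil

Isotope mass balance: δ_bulk = Σ fᵢ·δᵢ.
-36.2 = 0.120×δ_A + 0.355×(4.1) + 0.250×(-47.5) + 0.275×(-63.9)
0.120·δ_A = -36.2 − (-27.992) = -8.208
δ_A = -8.208 / 0.120 = -68.40 per mil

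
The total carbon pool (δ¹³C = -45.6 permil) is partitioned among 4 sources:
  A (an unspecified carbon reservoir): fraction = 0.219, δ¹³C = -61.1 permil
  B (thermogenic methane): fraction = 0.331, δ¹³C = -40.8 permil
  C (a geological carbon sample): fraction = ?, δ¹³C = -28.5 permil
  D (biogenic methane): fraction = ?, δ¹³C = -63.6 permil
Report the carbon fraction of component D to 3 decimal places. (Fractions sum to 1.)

0.168

Let f_D and f_C be the unknown fractions; fractions sum to 1 so f_D + f_C = 0.450.
Mass balance: Σ fᵢ·δᵢ = δ_bulk ⇒ f_D·(-63.6) + f_C·(-28.5) = -45.6 − (-26.886) = -18.714
Substitute f_C = 0.450 − f_D:
f_D·(-63.6 − -28.5) = -18.714 − 0.450×(-28.5) = -5.889
f_D = -5.889 / -35.1 = 0.1678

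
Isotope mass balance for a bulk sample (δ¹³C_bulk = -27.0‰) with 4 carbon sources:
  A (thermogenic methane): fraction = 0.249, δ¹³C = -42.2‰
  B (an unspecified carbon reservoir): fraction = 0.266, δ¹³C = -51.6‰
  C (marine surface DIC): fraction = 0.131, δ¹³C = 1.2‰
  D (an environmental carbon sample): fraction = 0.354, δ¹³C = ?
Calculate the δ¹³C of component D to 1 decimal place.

Isotope mass balance: δ_bulk = Σ fᵢ·δᵢ.
-27.0 = 0.249×(-42.2) + 0.266×(-51.6) + 0.131×(1.2) + 0.354×δ_D
0.354·δ_D = -27.0 − (-24.076) = -2.924
δ_D = -2.924 / 0.354 = -8.26‰

-8.3‰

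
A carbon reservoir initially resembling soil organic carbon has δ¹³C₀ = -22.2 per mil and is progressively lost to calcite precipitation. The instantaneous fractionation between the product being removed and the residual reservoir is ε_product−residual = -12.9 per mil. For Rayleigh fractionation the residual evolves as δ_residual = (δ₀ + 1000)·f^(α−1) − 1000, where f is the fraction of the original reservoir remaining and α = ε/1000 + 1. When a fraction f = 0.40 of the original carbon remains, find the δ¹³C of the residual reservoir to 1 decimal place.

-10.6 per mil

Rayleigh residual: δ_res = (δ₀ + 1000)·f^(α−1) − 1000
α = ε/1000 + 1 = 0.98710, so α − 1 = -0.01290
f^(α−1) = 0.40^(-0.01290) = 1.011890
δ_res = (-22.2 + 1000) × 1.011890 − 1000 = 989.426 − 1000 = -10.57 per mil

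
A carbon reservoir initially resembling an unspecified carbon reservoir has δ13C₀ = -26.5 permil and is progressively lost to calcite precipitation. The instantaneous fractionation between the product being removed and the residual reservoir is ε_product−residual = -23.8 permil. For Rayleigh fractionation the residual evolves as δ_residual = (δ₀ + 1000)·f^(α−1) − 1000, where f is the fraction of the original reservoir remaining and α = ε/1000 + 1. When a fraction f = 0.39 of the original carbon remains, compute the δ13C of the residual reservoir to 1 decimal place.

-4.4 permil

Rayleigh residual: δ_res = (δ₀ + 1000)·f^(α−1) − 1000
α = ε/1000 + 1 = 0.97620, so α − 1 = -0.02380
f^(α−1) = 0.39^(-0.02380) = 1.022663
δ_res = (-26.5 + 1000) × 1.022663 − 1000 = 995.563 − 1000 = -4.44 permil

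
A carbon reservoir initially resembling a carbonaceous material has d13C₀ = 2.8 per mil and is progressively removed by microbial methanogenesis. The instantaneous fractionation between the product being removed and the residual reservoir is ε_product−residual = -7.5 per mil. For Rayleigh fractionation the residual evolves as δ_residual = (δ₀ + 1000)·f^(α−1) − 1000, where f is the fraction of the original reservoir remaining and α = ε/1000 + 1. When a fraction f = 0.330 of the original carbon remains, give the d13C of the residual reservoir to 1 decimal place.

11.2 per mil

Rayleigh residual: δ_res = (δ₀ + 1000)·f^(α−1) − 1000
α = ε/1000 + 1 = 0.99250, so α − 1 = -0.00750
f^(α−1) = 0.330^(-0.00750) = 1.008350
δ_res = (2.8 + 1000) × 1.008350 − 1000 = 1011.173 − 1000 = 11.17 per mil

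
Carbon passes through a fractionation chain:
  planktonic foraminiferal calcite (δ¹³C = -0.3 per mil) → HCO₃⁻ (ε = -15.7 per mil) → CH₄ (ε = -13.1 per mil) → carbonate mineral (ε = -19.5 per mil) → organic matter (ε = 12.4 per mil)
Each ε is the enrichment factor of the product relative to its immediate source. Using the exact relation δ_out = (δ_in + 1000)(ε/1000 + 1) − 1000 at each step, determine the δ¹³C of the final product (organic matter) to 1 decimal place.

-36.0 per mil

step 1: δ = (-0.30 + 1000)·(-15.7/1000 + 1) − 1000 = -16.00 per mil
step 2: δ = (-16.00 + 1000)·(-13.1/1000 + 1) − 1000 = -28.89 per mil
step 3: δ = (-28.89 + 1000)·(-19.5/1000 + 1) − 1000 = -47.82 per mil
step 4: δ = (-47.82 + 1000)·(12.4/1000 + 1) − 1000 = -36.02 per mil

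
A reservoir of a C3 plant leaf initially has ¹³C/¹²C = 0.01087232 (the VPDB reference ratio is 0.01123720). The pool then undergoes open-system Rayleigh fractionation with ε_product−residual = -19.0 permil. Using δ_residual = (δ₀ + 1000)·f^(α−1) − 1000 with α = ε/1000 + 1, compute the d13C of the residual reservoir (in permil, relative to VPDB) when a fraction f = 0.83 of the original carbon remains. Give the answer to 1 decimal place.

δ₀ = (0.01087232/0.01123720 − 1)×1000 = (0.967529 − 1)×1000 = -32.471 permil
α − 1 = ε/1000 = -0.0190
f^(α−1) = 0.83^(-0.0190) = 1.003547
δ_res = (-32.471 + 1000) × 1.003547 − 1000 = 970.961 − 1000 = -29.04 permil

-29.0 permil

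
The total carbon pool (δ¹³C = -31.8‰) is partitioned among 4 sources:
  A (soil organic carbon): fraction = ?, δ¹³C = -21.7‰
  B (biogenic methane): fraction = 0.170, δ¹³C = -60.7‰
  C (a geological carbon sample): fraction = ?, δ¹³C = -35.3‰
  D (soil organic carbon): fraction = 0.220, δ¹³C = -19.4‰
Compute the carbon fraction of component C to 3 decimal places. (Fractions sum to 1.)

Let f_C and f_A be the unknown fractions; fractions sum to 1 so f_C + f_A = 0.610.
Mass balance: Σ fᵢ·δᵢ = δ_bulk ⇒ f_C·(-35.3) + f_A·(-21.7) = -31.8 − (-14.587) = -17.213
Substitute f_A = 0.610 − f_C:
f_C·(-35.3 − -21.7) = -17.213 − 0.610×(-21.7) = -3.976
f_C = -3.976 / -13.6 = 0.2924

0.292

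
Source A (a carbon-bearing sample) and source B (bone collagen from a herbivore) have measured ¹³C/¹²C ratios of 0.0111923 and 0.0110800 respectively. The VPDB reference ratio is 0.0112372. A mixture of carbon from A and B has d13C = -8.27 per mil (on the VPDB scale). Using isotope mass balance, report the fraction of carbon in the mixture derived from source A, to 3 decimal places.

δ_A = (0.0111923/0.0112372 − 1)×1000 = (0.996004 − 1)×1000 = -3.996 per mil
δ_B = (0.0110800/0.0112372 − 1)×1000 = (0.986011 − 1)×1000 = -13.989 per mil
f_A = (δ_mix − δ_B)/(δ_A − δ_B) = (-8.27 − (-13.989))/(-3.996 − (-13.989))
f_A = 5.719 / 9.994 = 0.5723

0.572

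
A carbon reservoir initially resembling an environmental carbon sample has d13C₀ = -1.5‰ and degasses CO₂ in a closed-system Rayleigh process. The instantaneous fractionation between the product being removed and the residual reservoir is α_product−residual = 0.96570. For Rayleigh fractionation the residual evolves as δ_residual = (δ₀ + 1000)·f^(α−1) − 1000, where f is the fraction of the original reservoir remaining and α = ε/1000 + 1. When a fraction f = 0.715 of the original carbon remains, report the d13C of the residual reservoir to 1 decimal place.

Rayleigh residual: δ_res = (δ₀ + 1000)·f^(α−1) − 1000
α − 1 = -0.03430
f^(α−1) = 0.715^(-0.03430) = 1.011573
δ_res = (-1.5 + 1000) × 1.011573 − 1000 = 1010.056 − 1000 = 10.06‰

10.1‰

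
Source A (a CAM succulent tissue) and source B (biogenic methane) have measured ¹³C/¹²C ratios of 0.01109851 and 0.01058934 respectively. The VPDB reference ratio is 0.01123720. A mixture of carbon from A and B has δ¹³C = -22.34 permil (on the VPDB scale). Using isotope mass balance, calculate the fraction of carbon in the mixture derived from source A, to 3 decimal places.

0.779

δ_A = (0.01109851/0.01123720 − 1)×1000 = (0.987658 − 1)×1000 = -12.342 permil
δ_B = (0.01058934/0.01123720 − 1)×1000 = (0.942347 − 1)×1000 = -57.653 permil
f_A = (δ_mix − δ_B)/(δ_A − δ_B) = (-22.34 − (-57.653))/(-12.342 − (-57.653))
f_A = 35.313 / 45.311 = 0.7793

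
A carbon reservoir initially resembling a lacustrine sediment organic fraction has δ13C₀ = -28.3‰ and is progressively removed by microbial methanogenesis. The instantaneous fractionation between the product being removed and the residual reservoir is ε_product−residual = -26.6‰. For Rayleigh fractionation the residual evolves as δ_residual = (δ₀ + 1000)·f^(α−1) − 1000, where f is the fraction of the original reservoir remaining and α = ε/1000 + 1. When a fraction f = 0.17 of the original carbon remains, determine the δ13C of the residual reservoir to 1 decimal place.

18.6‰

Rayleigh residual: δ_res = (δ₀ + 1000)·f^(α−1) − 1000
α = ε/1000 + 1 = 0.97340, so α − 1 = -0.02660
f^(α−1) = 0.17^(-0.02660) = 1.048263
δ_res = (-28.3 + 1000) × 1.048263 − 1000 = 1018.597 − 1000 = 18.60‰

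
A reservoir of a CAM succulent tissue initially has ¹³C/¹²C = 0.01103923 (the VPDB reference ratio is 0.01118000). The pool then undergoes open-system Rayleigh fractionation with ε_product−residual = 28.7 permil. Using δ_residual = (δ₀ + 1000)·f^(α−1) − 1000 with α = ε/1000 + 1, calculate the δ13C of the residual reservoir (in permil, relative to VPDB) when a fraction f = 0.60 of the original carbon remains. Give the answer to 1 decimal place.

-27.0 permil

δ₀ = (0.01103923/0.01118000 − 1)×1000 = (0.987409 − 1)×1000 = -12.591 permil
α − 1 = ε/1000 = 0.0287
f^(α−1) = 0.60^(0.0287) = 0.985446
δ_res = (-12.591 + 1000) × 0.985446 − 1000 = 973.038 − 1000 = -26.96 permil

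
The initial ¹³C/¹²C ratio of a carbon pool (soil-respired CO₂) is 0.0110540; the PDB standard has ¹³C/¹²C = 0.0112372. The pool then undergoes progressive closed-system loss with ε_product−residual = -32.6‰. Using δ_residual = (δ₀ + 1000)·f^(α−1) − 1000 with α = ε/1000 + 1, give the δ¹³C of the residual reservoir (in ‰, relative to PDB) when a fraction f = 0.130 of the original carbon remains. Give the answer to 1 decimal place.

δ₀ = (0.0110540/0.0112372 − 1)×1000 = (0.983697 − 1)×1000 = -16.303‰
α − 1 = ε/1000 = -0.0326
f^(α−1) = 0.130^(-0.0326) = 1.068773
δ_res = (-16.303 + 1000) × 1.068773 − 1000 = 1051.349 − 1000 = 51.35‰

51.3‰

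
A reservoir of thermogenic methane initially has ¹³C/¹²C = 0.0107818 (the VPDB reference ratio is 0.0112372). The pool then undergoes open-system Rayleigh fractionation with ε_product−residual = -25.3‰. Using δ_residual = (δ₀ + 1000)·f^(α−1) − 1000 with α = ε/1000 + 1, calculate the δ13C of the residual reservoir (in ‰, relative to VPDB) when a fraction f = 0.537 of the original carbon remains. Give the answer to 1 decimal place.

-25.3‰

δ₀ = (0.0107818/0.0112372 − 1)×1000 = (0.959474 − 1)×1000 = -40.526‰
α − 1 = ε/1000 = -0.0253
f^(α−1) = 0.537^(-0.0253) = 1.015855
δ_res = (-40.526 + 1000) × 1.015855 − 1000 = 974.686 − 1000 = -25.31‰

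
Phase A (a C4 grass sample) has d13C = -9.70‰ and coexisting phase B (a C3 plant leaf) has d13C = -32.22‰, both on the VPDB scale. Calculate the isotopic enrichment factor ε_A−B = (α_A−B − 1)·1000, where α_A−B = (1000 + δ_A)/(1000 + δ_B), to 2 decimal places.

23.27‰

α_A−B = (1000 + -9.70) / (1000 + -32.22) = 990.30 / 967.78 = 1.023270
ε_A−B = (1.023270 − 1) × 1000 = 23.270‰
(The approximation ε ≈ δ_A − δ_B would give 22.52‰.)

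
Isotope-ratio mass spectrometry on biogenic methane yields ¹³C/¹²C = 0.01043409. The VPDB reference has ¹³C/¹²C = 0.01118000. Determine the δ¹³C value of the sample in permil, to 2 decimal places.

-66.72 permil

δ¹³C = (R_sample / R_standard − 1) × 1000
R_sample / R_standard = 0.01043409 / 0.01118000 = 0.933282
δ¹³C = (0.933282 − 1) × 1000 = -66.718 permil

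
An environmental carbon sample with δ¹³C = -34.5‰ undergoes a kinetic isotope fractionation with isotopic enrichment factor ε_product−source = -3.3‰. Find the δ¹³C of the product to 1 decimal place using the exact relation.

-37.7‰

Exactly, δ_product = (δ_source + 1000)·(ε/1000 + 1) − 1000.
δ_product = (-34.5 + 1000) × (-3.3/1000 + 1) − 1000
δ_product = -37.69‰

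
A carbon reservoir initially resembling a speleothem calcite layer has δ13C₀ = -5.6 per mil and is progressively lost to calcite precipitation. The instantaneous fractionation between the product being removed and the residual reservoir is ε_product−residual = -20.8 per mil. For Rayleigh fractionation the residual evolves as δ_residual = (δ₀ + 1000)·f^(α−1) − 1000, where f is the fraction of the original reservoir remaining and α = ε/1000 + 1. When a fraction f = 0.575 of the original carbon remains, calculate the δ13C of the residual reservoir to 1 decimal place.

5.9 per mil

Rayleigh residual: δ_res = (δ₀ + 1000)·f^(α−1) − 1000
α = ε/1000 + 1 = 0.97920, so α − 1 = -0.02080
f^(α−1) = 0.575^(-0.02080) = 1.011577
δ_res = (-5.6 + 1000) × 1.011577 − 1000 = 1005.912 − 1000 = 5.91 per mil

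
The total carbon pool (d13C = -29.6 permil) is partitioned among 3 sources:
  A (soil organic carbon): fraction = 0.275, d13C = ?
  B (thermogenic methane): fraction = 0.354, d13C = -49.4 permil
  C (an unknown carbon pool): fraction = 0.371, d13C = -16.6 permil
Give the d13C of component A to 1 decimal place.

-21.7 permil

Isotope mass balance: δ_bulk = Σ fᵢ·δᵢ.
-29.6 = 0.275×δ_A + 0.354×(-49.4) + 0.371×(-16.6)
0.275·δ_A = -29.6 − (-23.646) = -5.954
δ_A = -5.954 / 0.275 = -21.65 permil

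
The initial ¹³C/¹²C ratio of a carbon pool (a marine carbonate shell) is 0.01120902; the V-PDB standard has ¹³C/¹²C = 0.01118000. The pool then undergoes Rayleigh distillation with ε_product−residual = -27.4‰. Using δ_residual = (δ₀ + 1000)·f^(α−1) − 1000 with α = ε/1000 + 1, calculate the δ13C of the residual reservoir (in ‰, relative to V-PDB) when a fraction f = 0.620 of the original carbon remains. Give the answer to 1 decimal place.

15.8‰

δ₀ = (0.01120902/0.01118000 − 1)×1000 = (1.002596 − 1)×1000 = 2.596‰
α − 1 = ε/1000 = -0.0274
f^(α−1) = 0.620^(-0.0274) = 1.013184
δ_res = (2.596 + 1000) × 1.013184 − 1000 = 1015.814 − 1000 = 15.81‰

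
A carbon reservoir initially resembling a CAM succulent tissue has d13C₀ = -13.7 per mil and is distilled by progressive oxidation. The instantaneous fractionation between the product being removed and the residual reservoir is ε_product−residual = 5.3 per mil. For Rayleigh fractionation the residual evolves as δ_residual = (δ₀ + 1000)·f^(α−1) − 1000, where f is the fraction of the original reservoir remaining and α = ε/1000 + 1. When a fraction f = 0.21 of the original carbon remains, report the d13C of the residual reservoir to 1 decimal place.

-21.8 per mil

Rayleigh residual: δ_res = (δ₀ + 1000)·f^(α−1) − 1000
α = ε/1000 + 1 = 1.00530, so α − 1 = 0.00530
f^(α−1) = 0.21^(0.00530) = 0.991763
δ_res = (-13.7 + 1000) × 0.991763 − 1000 = 978.176 − 1000 = -21.82 per mil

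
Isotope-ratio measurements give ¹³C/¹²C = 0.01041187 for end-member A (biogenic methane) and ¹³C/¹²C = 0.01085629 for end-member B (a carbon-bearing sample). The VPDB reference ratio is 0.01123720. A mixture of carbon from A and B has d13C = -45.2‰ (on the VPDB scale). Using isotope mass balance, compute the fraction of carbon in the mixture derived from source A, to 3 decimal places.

0.286

δ_A = (0.01041187/0.01123720 − 1)×1000 = (0.926554 − 1)×1000 = -73.446‰
δ_B = (0.01085629/0.01123720 − 1)×1000 = (0.966103 − 1)×1000 = -33.897‰
f_A = (δ_mix − δ_B)/(δ_A − δ_B) = (-45.2 − (-33.897))/(-73.446 − (-33.897))
f_A = -11.303 / -39.549 = 0.2858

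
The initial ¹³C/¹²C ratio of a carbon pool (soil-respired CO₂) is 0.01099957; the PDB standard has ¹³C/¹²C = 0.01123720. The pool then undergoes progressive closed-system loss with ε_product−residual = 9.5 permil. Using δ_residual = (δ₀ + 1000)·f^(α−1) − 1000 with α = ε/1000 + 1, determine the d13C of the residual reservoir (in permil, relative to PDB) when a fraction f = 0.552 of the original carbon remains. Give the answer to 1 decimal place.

δ₀ = (0.01099957/0.01123720 − 1)×1000 = (0.978853 − 1)×1000 = -21.147 permil
α − 1 = ε/1000 = 0.0095
f^(α−1) = 0.552^(0.0095) = 0.994371
δ_res = (-21.147 + 1000) × 0.994371 − 1000 = 973.343 − 1000 = -26.66 permil

-26.7 permil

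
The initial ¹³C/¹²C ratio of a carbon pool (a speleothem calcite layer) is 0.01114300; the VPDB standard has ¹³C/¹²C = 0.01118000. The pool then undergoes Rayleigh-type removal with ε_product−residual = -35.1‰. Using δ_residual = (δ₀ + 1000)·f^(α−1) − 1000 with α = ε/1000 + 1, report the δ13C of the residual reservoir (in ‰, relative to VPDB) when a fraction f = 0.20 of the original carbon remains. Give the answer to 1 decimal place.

54.6‰

δ₀ = (0.01114300/0.01118000 − 1)×1000 = (0.996691 − 1)×1000 = -3.309‰
α − 1 = ε/1000 = -0.0351
f^(α−1) = 0.20^(-0.0351) = 1.058117
δ_res = (-3.309 + 1000) × 1.058117 − 1000 = 1054.616 − 1000 = 54.62‰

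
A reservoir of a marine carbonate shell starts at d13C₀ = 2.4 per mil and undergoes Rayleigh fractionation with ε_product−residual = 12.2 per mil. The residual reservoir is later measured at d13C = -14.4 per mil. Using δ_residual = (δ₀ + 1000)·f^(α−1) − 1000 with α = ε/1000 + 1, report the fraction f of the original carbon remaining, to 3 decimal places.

0.250

α − 1 = ε/1000 = 0.0122
(δ_res + 1000)/(δ₀ + 1000) = (-14.4 + 1000)/(2.4 + 1000) = 985.6/1002.4 = 0.983240
f = 0.983240^(1/0.0122) = exp(ln(0.983240)/0.0122) = exp(-0.01690/0.0122)
f = exp(-1.3854) = 0.2502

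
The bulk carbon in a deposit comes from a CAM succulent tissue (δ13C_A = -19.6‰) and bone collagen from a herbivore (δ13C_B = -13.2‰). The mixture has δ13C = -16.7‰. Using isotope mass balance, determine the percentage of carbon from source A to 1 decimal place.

54.7%

δ_mix = f_A·δ_A + (1 − f_A)·δ_B  ⇒  f_A = (δ_mix − δ_B)/(δ_A − δ_B)
f_A = (-16.7 − (-13.2)) / (-19.6 − (-13.2))
f_A = -3.5 / -6.4 = 0.5469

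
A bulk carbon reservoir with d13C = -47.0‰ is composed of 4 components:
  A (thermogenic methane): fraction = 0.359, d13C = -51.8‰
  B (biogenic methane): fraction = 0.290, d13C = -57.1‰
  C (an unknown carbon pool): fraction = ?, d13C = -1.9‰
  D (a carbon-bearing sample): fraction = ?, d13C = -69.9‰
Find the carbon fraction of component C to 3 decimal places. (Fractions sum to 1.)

0.187

Let f_C and f_D be the unknown fractions; fractions sum to 1 so f_C + f_D = 0.351.
Mass balance: Σ fᵢ·δᵢ = δ_bulk ⇒ f_C·(-1.9) + f_D·(-69.9) = -47.0 − (-35.155) = -11.845
Substitute f_D = 0.351 − f_C:
f_C·(-1.9 − -69.9) = -11.845 − 0.351×(-69.9) = 12.690
f_C = 12.690 / 68.0 = 0.1866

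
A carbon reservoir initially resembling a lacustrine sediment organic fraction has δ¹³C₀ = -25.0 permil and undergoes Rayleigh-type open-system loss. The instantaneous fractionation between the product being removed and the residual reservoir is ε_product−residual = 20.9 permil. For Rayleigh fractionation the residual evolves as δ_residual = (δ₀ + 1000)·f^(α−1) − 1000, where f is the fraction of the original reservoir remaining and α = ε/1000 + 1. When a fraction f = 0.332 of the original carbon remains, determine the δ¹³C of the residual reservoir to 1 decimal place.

-47.2 permil

Rayleigh residual: δ_res = (δ₀ + 1000)·f^(α−1) − 1000
α = ε/1000 + 1 = 1.02090, so α − 1 = 0.02090
f^(α−1) = 0.332^(0.02090) = 0.977219
δ_res = (-25.0 + 1000) × 0.977219 − 1000 = 952.788 − 1000 = -47.21 permil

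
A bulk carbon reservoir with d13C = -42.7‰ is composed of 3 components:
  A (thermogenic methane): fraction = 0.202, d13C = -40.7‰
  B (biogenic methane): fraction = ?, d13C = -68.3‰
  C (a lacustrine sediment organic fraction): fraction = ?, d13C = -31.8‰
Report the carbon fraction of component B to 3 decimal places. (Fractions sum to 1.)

0.249

Let f_B and f_C be the unknown fractions; fractions sum to 1 so f_B + f_C = 0.798.
Mass balance: Σ fᵢ·δᵢ = δ_bulk ⇒ f_B·(-68.3) + f_C·(-31.8) = -42.7 − (-8.221) = -34.479
Substitute f_C = 0.798 − f_B:
f_B·(-68.3 − -31.8) = -34.479 − 0.798×(-31.8) = -9.102
f_B = -9.102 / -36.5 = 0.2494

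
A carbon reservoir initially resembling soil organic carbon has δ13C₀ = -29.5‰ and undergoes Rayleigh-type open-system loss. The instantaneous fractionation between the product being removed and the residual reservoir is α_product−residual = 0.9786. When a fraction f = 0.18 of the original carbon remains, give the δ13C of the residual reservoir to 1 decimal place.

Rayleigh residual: δ_res = (δ₀ + 1000)·f^(α−1) − 1000
α − 1 = -0.02140
f^(α−1) = 0.18^(-0.02140) = 1.037378
δ_res = (-29.5 + 1000) × 1.037378 − 1000 = 1006.776 − 1000 = 6.78‰

6.8‰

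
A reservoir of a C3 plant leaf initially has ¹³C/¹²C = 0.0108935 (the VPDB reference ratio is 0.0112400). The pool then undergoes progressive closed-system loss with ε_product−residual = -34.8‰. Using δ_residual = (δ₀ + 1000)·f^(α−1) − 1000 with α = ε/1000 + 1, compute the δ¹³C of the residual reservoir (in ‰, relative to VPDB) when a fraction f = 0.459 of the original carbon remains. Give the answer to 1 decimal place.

δ₀ = (0.0108935/0.0112400 − 1)×1000 = (0.969173 − 1)×1000 = -30.827‰
α − 1 = ε/1000 = -0.0348
f^(α−1) = 0.459^(-0.0348) = 1.027469
δ_res = (-30.827 + 1000) × 1.027469 − 1000 = 995.795 − 1000 = -4.20‰

-4.2‰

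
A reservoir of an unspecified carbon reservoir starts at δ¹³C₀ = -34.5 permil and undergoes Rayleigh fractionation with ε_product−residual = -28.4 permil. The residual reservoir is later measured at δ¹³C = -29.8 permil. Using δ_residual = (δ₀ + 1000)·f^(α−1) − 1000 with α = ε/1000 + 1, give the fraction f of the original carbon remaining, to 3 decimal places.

α − 1 = ε/1000 = -0.0284
(δ_res + 1000)/(δ₀ + 1000) = (-29.8 + 1000)/(-34.5 + 1000) = 970.2/965.5 = 1.004868
f = 1.004868^(1/-0.0284) = exp(ln(1.004868)/-0.0284) = exp(0.00486/-0.0284)
f = exp(-0.1710) = 0.8428

0.843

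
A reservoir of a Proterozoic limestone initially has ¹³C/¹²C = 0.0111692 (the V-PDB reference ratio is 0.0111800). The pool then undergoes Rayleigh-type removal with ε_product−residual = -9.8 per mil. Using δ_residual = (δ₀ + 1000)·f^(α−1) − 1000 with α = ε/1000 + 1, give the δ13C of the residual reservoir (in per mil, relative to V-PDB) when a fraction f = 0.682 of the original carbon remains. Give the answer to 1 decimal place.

2.8 per mil

δ₀ = (0.0111692/0.0111800 − 1)×1000 = (0.999034 − 1)×1000 = -0.966 per mil
α − 1 = ε/1000 = -0.0098
f^(α−1) = 0.682^(-0.0098) = 1.003758
δ_res = (-0.966 + 1000) × 1.003758 − 1000 = 1002.788 − 1000 = 2.79 per mil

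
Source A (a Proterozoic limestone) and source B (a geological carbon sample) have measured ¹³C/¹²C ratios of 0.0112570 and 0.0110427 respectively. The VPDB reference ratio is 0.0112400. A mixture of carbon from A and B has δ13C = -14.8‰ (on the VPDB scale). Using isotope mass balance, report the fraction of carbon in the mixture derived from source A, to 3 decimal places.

0.144

δ_A = (0.0112570/0.0112400 − 1)×1000 = (1.001512 − 1)×1000 = 1.512‰
δ_B = (0.0110427/0.0112400 − 1)×1000 = (0.982447 − 1)×1000 = -17.553‰
f_A = (δ_mix − δ_B)/(δ_A − δ_B) = (-14.8 − (-17.553))/(1.512 − (-17.553))
f_A = 2.753 / 19.066 = 0.1444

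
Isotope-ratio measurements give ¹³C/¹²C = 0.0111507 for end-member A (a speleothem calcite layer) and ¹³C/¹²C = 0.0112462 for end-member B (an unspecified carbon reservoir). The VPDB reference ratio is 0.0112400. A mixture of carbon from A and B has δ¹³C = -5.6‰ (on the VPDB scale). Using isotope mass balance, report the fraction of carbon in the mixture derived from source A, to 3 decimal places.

δ_A = (0.0111507/0.0112400 − 1)×1000 = (0.992055 − 1)×1000 = -7.945‰
δ_B = (0.0112462/0.0112400 − 1)×1000 = (1.000552 − 1)×1000 = 0.552‰
f_A = (δ_mix − δ_B)/(δ_A − δ_B) = (-5.6 − (0.552))/(-7.945 − (0.552))
f_A = -6.152 / -8.496 = 0.7240

0.724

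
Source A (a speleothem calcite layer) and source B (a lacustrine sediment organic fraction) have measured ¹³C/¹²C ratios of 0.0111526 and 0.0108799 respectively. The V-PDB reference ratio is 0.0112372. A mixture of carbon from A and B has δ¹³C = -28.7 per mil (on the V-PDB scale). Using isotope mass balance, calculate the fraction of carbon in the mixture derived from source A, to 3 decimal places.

δ_A = (0.0111526/0.0112372 − 1)×1000 = (0.992471 − 1)×1000 = -7.529 per mil
δ_B = (0.0108799/0.0112372 − 1)×1000 = (0.968204 − 1)×1000 = -31.796 per mil
f_A = (δ_mix − δ_B)/(δ_A − δ_B) = (-28.7 − (-31.796))/(-7.529 − (-31.796))
f_A = 3.096 / 24.268 = 0.1276

0.128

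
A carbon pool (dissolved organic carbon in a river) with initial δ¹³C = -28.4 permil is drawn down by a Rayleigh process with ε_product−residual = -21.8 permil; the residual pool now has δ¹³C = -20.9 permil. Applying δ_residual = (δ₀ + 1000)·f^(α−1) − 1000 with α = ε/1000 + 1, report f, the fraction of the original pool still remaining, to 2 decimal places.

α − 1 = ε/1000 = -0.0218
(δ_res + 1000)/(δ₀ + 1000) = (-20.9 + 1000)/(-28.4 + 1000) = 979.1/971.6 = 1.007719
f = 1.007719^(1/-0.0218) = exp(ln(1.007719)/-0.0218) = exp(0.00769/-0.0218)
f = exp(-0.3527) = 0.7028

0.70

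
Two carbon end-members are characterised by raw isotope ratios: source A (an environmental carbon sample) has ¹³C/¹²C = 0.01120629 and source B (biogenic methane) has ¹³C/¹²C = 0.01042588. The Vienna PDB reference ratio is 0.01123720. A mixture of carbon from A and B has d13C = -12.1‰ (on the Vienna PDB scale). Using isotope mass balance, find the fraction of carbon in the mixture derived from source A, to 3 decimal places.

0.865

δ_A = (0.01120629/0.01123720 − 1)×1000 = (0.997249 − 1)×1000 = -2.751‰
δ_B = (0.01042588/0.01123720 − 1)×1000 = (0.927801 − 1)×1000 = -72.199‰
f_A = (δ_mix − δ_B)/(δ_A − δ_B) = (-12.1 − (-72.199))/(-2.751 − (-72.199))
f_A = 60.099 / 69.449 = 0.8654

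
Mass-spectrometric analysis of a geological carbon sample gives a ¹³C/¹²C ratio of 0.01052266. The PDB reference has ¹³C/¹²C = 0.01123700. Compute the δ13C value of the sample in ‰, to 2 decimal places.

δ13C = (R_sample / R_standard − 1) × 1000
R_sample / R_standard = 0.01052266 / 0.01123700 = 0.936430
δ13C = (0.936430 − 1) × 1000 = -63.570‰

-63.57‰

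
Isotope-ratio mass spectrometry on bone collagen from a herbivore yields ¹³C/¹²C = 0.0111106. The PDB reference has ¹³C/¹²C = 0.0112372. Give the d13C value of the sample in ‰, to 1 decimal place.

d13C = (R_sample / R_standard − 1) × 1000
R_sample / R_standard = 0.0111106 / 0.0112372 = 0.988734
d13C = (0.988734 − 1) × 1000 = -11.27‰

-11.3‰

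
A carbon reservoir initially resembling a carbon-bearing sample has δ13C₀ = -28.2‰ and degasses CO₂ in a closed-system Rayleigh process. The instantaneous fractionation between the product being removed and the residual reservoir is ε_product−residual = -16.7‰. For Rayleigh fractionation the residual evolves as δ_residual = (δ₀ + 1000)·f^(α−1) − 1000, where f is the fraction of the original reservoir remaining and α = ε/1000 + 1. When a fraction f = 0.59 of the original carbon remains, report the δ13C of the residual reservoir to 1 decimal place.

Rayleigh residual: δ_res = (δ₀ + 1000)·f^(α−1) − 1000
α = ε/1000 + 1 = 0.98330, so α − 1 = -0.01670
f^(α−1) = 0.59^(-0.01670) = 1.008850
δ_res = (-28.2 + 1000) × 1.008850 − 1000 = 980.401 − 1000 = -19.60‰

-19.6‰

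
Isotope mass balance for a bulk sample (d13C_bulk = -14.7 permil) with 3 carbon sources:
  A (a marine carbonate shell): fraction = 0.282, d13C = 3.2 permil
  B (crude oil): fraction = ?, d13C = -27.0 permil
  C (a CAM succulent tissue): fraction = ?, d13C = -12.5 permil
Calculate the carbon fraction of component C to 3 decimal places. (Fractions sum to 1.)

Let f_C and f_B be the unknown fractions; fractions sum to 1 so f_C + f_B = 0.718.
Mass balance: Σ fᵢ·δᵢ = δ_bulk ⇒ f_C·(-12.5) + f_B·(-27.0) = -14.7 − (0.902) = -15.602
Substitute f_B = 0.718 − f_C:
f_C·(-12.5 − -27.0) = -15.602 − 0.718×(-27.0) = 3.784
f_C = 3.784 / 14.5 = 0.2609

0.261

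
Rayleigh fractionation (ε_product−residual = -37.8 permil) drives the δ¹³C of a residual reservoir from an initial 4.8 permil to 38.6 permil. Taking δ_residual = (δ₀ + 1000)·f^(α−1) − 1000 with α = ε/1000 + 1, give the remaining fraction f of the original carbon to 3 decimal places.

α − 1 = ε/1000 = -0.0378
(δ_res + 1000)/(δ₀ + 1000) = (38.6 + 1000)/(4.8 + 1000) = 1038.6/1004.8 = 1.033639
f = 1.033639^(1/-0.0378) = exp(ln(1.033639)/-0.0378) = exp(0.03309/-0.0378)
f = exp(-0.8753) = 0.4168

0.417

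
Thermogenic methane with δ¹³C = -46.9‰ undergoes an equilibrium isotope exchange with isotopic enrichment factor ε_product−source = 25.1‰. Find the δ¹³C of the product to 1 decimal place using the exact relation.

Exactly, δ_product = (δ_source + 1000)·(ε/1000 + 1) − 1000.
δ_product = (-46.9 + 1000) × (25.1/1000 + 1) − 1000
δ_product = -22.98‰

-23.0‰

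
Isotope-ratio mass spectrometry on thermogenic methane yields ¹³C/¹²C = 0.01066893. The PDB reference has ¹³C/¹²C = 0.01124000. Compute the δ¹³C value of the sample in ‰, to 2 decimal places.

δ¹³C = (R_sample / R_standard − 1) × 1000
R_sample / R_standard = 0.01066893 / 0.01124000 = 0.949193
δ¹³C = (0.949193 − 1) × 1000 = -50.807‰

-50.81‰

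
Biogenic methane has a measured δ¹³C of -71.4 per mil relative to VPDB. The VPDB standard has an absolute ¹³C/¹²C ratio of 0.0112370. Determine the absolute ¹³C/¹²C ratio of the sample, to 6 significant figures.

R_sample = R_standard × (δ¹³C/1000 + 1)
R_sample = 0.0112370 × (-71.4/1000 + 1) = 0.0112370 × 0.928600
R_sample = 0.0104347

0.0104347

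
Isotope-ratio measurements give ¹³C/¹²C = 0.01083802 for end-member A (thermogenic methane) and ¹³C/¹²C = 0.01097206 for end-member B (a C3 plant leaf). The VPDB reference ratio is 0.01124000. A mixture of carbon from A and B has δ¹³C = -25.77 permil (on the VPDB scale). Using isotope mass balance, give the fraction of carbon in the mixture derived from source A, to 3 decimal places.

δ_A = (0.01083802/0.01124000 − 1)×1000 = (0.964237 − 1)×1000 = -35.763 permil
δ_B = (0.01097206/0.01124000 − 1)×1000 = (0.976162 − 1)×1000 = -23.838 permil
f_A = (δ_mix − δ_B)/(δ_A − δ_B) = (-25.77 − (-23.838))/(-35.763 − (-23.838))
f_A = -1.932 / -11.925 = 0.1620

0.162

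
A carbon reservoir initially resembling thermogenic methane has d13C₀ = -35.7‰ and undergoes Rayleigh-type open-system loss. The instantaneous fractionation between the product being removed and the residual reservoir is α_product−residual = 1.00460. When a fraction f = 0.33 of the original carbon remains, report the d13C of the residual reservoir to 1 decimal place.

Rayleigh residual: δ_res = (δ₀ + 1000)·f^(α−1) − 1000
α − 1 = 0.00460
f^(α−1) = 0.33^(0.00460) = 0.994913
δ_res = (-35.7 + 1000) × 0.994913 − 1000 = 959.395 − 1000 = -40.61‰

-40.6‰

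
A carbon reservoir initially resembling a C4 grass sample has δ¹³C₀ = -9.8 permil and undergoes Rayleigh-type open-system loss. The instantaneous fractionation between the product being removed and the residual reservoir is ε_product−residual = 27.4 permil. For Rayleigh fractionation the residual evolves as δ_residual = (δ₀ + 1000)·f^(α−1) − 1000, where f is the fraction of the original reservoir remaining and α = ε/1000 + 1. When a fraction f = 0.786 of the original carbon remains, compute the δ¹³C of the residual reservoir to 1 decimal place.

-16.3 permil

Rayleigh residual: δ_res = (δ₀ + 1000)·f^(α−1) − 1000
α = ε/1000 + 1 = 1.02740, so α − 1 = 0.02740
f^(α−1) = 0.786^(0.02740) = 0.993424
δ_res = (-9.8 + 1000) × 0.993424 − 1000 = 983.688 − 1000 = -16.31 permil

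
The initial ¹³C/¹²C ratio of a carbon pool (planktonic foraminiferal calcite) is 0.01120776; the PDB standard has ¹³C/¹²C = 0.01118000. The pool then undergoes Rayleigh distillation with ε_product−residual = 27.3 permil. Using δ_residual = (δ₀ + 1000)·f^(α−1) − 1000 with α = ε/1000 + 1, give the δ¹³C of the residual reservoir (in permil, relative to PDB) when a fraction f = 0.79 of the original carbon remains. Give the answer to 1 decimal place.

δ₀ = (0.01120776/0.01118000 − 1)×1000 = (1.002483 − 1)×1000 = 2.483 permil
α − 1 = ε/1000 = 0.0273
f^(α−1) = 0.79^(0.0273) = 0.993585
δ_res = (2.483 + 1000) × 0.993585 − 1000 = 996.053 − 1000 = -3.95 permil

-3.9 permil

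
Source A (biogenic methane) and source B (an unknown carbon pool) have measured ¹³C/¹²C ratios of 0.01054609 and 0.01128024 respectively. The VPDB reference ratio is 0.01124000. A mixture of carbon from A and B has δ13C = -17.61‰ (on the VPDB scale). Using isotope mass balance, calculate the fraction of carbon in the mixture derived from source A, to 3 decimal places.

δ_A = (0.01054609/0.01124000 − 1)×1000 = (0.938264 − 1)×1000 = -61.736‰
δ_B = (0.01128024/0.01124000 − 1)×1000 = (1.003580 − 1)×1000 = 3.580‰
f_A = (δ_mix − δ_B)/(δ_A − δ_B) = (-17.61 − (3.580))/(-61.736 − (3.580))
f_A = -21.190 / -65.316 = 0.3244

0.324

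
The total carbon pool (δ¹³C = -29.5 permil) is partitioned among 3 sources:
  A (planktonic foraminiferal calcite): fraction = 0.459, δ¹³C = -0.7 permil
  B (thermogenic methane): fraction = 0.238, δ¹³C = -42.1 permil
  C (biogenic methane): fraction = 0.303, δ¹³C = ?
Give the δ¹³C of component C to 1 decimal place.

Isotope mass balance: δ_bulk = Σ fᵢ·δᵢ.
-29.5 = 0.459×(-0.7) + 0.238×(-42.1) + 0.303×δ_C
0.303·δ_C = -29.5 − (-10.341) = -19.159
δ_C = -19.159 / 0.303 = -63.23 permil

-63.2 permil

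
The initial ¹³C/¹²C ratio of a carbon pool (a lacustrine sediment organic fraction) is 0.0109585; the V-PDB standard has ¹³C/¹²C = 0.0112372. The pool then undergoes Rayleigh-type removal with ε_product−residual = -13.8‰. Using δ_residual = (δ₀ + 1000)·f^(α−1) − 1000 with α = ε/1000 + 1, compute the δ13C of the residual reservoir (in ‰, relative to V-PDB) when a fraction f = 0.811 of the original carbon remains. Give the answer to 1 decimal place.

δ₀ = (0.0109585/0.0112372 − 1)×1000 = (0.975198 − 1)×1000 = -24.802‰
α − 1 = ε/1000 = -0.0138
f^(α−1) = 0.811^(-0.0138) = 1.002895
δ_res = (-24.802 + 1000) × 1.002895 − 1000 = 978.022 − 1000 = -21.98‰

-22.0‰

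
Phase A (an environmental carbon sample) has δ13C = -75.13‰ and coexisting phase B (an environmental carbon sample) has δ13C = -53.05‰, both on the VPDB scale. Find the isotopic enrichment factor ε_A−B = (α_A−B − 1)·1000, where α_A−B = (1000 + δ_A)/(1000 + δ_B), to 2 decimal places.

α_A−B = (1000 + -75.13) / (1000 + -53.05) = 924.87 / 946.95 = 0.976683
ε_A−B = (0.976683 − 1) × 1000 = -23.317‰
(The approximation ε ≈ δ_A − δ_B would give -22.08‰.)

-23.32‰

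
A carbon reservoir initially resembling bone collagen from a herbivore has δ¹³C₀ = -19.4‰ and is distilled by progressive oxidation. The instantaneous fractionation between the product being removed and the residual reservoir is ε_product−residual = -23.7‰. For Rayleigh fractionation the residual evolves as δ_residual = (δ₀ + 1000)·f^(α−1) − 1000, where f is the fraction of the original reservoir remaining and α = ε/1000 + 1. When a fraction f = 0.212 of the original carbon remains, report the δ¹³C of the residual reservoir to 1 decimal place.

17.3‰

Rayleigh residual: δ_res = (δ₀ + 1000)·f^(α−1) − 1000
α = ε/1000 + 1 = 0.97630, so α − 1 = -0.02370
f^(α−1) = 0.212^(-0.02370) = 1.037447
δ_res = (-19.4 + 1000) × 1.037447 − 1000 = 1017.320 − 1000 = 17.32‰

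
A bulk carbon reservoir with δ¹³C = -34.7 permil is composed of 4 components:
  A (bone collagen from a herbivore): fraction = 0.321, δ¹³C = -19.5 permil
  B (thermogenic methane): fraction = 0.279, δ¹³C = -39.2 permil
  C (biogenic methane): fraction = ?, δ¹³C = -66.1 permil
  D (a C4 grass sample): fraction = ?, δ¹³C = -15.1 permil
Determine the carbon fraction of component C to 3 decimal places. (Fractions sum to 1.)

0.225

Let f_C and f_D be the unknown fractions; fractions sum to 1 so f_C + f_D = 0.400.
Mass balance: Σ fᵢ·δᵢ = δ_bulk ⇒ f_C·(-66.1) + f_D·(-15.1) = -34.7 − (-17.196) = -17.504
Substitute f_D = 0.400 − f_C:
f_C·(-66.1 − -15.1) = -17.504 − 0.400×(-15.1) = -11.464
f_C = -11.464 / -51.0 = 0.2248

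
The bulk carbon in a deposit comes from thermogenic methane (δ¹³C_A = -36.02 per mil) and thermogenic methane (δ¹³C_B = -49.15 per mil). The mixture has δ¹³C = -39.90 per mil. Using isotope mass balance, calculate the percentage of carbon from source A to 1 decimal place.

δ_mix = f_A·δ_A + (1 − f_A)·δ_B  ⇒  f_A = (δ_mix − δ_B)/(δ_A − δ_B)
f_A = (-39.90 − (-49.15)) / (-36.02 − (-49.15))
f_A = 9.25 / 13.13 = 0.7045

70.4%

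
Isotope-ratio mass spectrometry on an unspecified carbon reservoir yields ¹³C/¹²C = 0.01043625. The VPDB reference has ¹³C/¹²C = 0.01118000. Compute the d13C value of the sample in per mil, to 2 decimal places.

-66.53 per mil

d13C = (R_sample / R_standard − 1) × 1000
R_sample / R_standard = 0.01043625 / 0.01118000 = 0.933475
d13C = (0.933475 − 1) × 1000 = -66.525 per mil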